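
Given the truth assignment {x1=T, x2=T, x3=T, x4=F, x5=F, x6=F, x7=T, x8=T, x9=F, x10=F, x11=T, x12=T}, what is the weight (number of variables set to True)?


The weight is the number of variables assigned True.
True variables: x1, x2, x3, x7, x8, x11, x12.
Weight = 7.

7


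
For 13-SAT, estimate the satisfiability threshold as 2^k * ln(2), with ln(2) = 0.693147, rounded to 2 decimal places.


Using the asymptotic formula: threshold ~ 2^k * ln(2).
2^13 = 8192.
8192 * 0.693147 = 5678.26.

5678.26


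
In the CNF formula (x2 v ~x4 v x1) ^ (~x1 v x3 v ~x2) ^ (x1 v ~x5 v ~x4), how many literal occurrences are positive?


Scan each clause for unnegated literals.
Clause 1: 2 positive; Clause 2: 1 positive; Clause 3: 1 positive.
Total positive literal occurrences = 4.

4


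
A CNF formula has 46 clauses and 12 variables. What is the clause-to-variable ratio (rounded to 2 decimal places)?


Clause-to-variable ratio = clauses / variables.
46 / 12 = 3.83.

3.83


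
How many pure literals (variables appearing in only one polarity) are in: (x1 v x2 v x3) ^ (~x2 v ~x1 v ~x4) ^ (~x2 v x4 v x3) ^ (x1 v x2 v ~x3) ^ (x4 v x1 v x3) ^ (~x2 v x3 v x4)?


A pure literal appears in only one polarity across all clauses.
No pure literals found.
Count = 0.

0


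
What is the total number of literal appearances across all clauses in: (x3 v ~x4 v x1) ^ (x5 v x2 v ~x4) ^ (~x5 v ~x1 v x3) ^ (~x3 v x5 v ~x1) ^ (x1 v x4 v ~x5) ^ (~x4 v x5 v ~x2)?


Clause lengths: 3, 3, 3, 3, 3, 3.
Sum = 3 + 3 + 3 + 3 + 3 + 3 = 18.

18


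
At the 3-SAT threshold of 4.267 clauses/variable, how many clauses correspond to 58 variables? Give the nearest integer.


The 3-SAT phase transition occurs at approximately 4.267 clauses per variable.
m = 4.267 * 58 = 247.486.
Rounded to nearest integer: 247.

247


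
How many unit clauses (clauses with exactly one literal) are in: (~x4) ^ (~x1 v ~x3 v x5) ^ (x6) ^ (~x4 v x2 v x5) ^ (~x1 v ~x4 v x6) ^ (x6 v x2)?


A unit clause contains exactly one literal.
Unit clauses found: (~x4), (x6).
Count = 2.

2


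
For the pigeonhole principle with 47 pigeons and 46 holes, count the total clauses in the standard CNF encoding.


The PHP encoding has two parts:
1) At-least-one-hole clauses: 47 (one per pigeon, each with 46 literals).
2) At-most-one-pigeon-per-hole clauses: 46 holes * C(47,2) = 46 * 1081 = 49726.
Total clauses = 47 + 49726 = 49773.

49773


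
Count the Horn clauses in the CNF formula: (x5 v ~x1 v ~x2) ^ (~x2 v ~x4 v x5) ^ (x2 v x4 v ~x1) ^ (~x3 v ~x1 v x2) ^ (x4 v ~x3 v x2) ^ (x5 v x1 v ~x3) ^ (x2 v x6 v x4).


A Horn clause has at most one positive literal.
Clause 1: 1 positive lit(s) -> Horn
Clause 2: 1 positive lit(s) -> Horn
Clause 3: 2 positive lit(s) -> not Horn
Clause 4: 1 positive lit(s) -> Horn
Clause 5: 2 positive lit(s) -> not Horn
Clause 6: 2 positive lit(s) -> not Horn
Clause 7: 3 positive lit(s) -> not Horn
Total Horn clauses = 3.

3


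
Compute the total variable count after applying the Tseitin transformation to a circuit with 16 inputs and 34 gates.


The Tseitin transformation introduces one auxiliary variable per gate.
Total variables = inputs + gates = 16 + 34 = 50.

50


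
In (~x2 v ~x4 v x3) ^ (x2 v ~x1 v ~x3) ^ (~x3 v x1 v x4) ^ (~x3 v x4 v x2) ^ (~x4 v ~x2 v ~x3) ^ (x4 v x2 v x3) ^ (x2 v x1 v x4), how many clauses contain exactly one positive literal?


A definite clause has exactly one positive literal.
Clause 1: 1 positive -> definite
Clause 2: 1 positive -> definite
Clause 3: 2 positive -> not definite
Clause 4: 2 positive -> not definite
Clause 5: 0 positive -> not definite
Clause 6: 3 positive -> not definite
Clause 7: 3 positive -> not definite
Definite clause count = 2.

2


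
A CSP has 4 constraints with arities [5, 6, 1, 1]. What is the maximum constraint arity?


The arities are: 5, 6, 1, 1.
Scan for the maximum value.
Maximum arity = 6.

6


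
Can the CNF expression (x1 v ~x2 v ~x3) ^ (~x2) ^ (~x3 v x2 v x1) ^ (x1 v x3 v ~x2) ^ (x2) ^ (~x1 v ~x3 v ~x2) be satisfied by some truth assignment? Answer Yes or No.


Check all 8 possible truth assignments.
Number of satisfying assignments found: 0.
The formula is unsatisfiable.

No


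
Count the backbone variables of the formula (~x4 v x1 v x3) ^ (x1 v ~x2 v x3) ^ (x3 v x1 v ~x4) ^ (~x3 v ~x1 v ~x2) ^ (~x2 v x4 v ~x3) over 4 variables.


Find all satisfying assignments: 10 model(s).
Check which variables have the same value in every model.
No variable is fixed across all models.
Backbone size = 0.

0


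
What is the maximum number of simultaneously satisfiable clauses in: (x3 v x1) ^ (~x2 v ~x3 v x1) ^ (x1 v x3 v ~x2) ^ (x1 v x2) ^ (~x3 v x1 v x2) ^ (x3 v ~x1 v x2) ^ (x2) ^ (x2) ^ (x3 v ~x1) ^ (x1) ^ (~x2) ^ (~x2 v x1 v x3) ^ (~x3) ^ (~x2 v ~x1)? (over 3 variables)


Enumerate all 8 truth assignments.
For each, count how many of the 14 clauses are satisfied.
The formula is not fully satisfiable, so the maximum is below 14.
Maximum simultaneously satisfiable clauses = 11.

11


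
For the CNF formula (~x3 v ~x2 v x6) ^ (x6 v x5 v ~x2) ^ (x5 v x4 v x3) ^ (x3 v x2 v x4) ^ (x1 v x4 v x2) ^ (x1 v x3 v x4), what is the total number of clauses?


Each group enclosed in parentheses joined by ^ is one clause.
Counting the conjuncts: 6 clauses.

6


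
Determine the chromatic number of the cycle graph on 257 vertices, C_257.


An odd cycle cannot be 2-colored: alternating two colors around the cycle returns to the start with a conflict.
Since 257 is odd, three colors are required (and three suffice).
Chromatic number = 3.

3


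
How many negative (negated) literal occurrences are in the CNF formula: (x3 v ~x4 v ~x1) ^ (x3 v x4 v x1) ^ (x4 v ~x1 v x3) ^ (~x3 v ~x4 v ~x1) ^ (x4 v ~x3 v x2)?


Scan each clause for negated literals.
Clause 1: 2 negative; Clause 2: 0 negative; Clause 3: 1 negative; Clause 4: 3 negative; Clause 5: 1 negative.
Total negative literal occurrences = 7.

7


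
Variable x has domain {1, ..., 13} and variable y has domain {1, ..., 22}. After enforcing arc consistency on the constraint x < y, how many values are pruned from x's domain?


For the constraint x < y, x needs a supporting value in y's domain.
x can be at most 21 (one less than y's maximum).
Valid x values from domain: 13 out of 13.
Pruned = 13 - 13 = 0.

0


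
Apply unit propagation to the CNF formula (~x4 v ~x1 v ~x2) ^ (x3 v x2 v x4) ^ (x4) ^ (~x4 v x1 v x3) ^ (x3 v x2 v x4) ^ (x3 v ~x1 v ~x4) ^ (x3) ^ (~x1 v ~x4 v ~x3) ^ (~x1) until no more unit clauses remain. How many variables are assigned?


Unit propagation repeatedly assigns the literal in any unit clause, then simplifies.
Assignments in order: x4 = T, x3 = T, x1 = F.
No further unit clauses remain.
Total variables assigned = 3.

3


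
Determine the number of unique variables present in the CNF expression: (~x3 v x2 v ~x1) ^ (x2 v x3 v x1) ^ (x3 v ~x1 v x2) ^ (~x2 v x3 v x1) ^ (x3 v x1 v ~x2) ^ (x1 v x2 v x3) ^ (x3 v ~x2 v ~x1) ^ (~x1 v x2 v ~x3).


Identify each distinct variable in the formula.
Variables found: x1, x2, x3.
Total distinct variables = 3.

3


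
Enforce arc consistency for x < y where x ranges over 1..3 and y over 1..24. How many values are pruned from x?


For the constraint x < y, x needs a supporting value in y's domain.
x can be at most 23 (one less than y's maximum).
Valid x values from domain: 3 out of 3.
Pruned = 3 - 3 = 0.

0


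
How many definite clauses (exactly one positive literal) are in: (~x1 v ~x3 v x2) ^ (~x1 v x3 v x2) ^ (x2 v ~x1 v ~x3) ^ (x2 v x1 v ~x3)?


A definite clause has exactly one positive literal.
Clause 1: 1 positive -> definite
Clause 2: 2 positive -> not definite
Clause 3: 1 positive -> definite
Clause 4: 2 positive -> not definite
Definite clause count = 2.

2


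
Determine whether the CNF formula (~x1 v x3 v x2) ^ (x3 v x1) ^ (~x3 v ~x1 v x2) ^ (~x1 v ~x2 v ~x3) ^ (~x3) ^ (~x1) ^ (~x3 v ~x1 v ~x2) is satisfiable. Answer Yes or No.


Check all 8 possible truth assignments.
Number of satisfying assignments found: 0.
The formula is unsatisfiable.

No


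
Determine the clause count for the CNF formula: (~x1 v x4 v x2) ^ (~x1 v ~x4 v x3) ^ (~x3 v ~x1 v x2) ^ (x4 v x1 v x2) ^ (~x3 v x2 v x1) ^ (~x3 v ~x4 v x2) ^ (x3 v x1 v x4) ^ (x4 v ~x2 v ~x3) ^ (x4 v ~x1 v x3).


Each group enclosed in parentheses joined by ^ is one clause.
Counting the conjuncts: 9 clauses.

9


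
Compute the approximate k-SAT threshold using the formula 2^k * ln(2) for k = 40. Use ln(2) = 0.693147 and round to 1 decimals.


Using the asymptotic formula: threshold ~ 2^k * ln(2).
2^40 = 1099511627776.
1099511627776 * 0.693147 = 762123186258.1.

762123186258.1


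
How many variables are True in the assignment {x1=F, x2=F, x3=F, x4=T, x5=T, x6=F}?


The weight is the number of variables assigned True.
True variables: x4, x5.
Weight = 2.

2


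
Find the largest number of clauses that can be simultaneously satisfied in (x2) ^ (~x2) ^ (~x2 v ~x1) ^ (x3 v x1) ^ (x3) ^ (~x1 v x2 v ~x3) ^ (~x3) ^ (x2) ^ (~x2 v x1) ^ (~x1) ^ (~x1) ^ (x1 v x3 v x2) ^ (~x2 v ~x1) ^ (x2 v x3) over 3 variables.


Enumerate all 8 truth assignments.
For each, count how many of the 14 clauses are satisfied.
The formula is not fully satisfiable, so the maximum is below 14.
Maximum simultaneously satisfiable clauses = 11.

11


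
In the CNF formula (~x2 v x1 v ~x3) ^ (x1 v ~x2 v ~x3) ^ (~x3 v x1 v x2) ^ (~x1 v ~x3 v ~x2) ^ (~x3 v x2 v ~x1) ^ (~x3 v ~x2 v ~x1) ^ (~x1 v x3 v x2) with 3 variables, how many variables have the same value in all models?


Find all satisfying assignments: 3 model(s).
Check which variables have the same value in every model.
Fixed variables: x3=F.
Backbone size = 1.

1


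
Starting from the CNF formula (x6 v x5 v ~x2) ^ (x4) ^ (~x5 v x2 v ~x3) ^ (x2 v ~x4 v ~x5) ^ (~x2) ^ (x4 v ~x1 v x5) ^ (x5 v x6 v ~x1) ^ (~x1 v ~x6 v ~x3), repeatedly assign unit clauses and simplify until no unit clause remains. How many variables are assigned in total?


Unit propagation repeatedly assigns the literal in any unit clause, then simplifies.
Assignments in order: x4 = T, x2 = F, x5 = F.
No further unit clauses remain.
Total variables assigned = 3.

3


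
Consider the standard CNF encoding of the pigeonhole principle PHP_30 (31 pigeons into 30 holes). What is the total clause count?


The PHP encoding has two parts:
1) At-least-one-hole clauses: 31 (one per pigeon, each with 30 literals).
2) At-most-one-pigeon-per-hole clauses: 30 holes * C(31,2) = 30 * 465 = 13950.
Total clauses = 31 + 13950 = 13981.

13981


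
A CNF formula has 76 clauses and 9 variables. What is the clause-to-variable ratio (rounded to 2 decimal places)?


Clause-to-variable ratio = clauses / variables.
76 / 9 = 8.44.

8.44


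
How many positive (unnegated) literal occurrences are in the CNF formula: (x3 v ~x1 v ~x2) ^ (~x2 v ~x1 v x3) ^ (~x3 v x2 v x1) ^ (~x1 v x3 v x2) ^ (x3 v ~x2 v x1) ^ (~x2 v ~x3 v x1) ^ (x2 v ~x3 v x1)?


Scan each clause for unnegated literals.
Clause 1: 1 positive; Clause 2: 1 positive; Clause 3: 2 positive; Clause 4: 2 positive; Clause 5: 2 positive; Clause 6: 1 positive; Clause 7: 2 positive.
Total positive literal occurrences = 11.

11


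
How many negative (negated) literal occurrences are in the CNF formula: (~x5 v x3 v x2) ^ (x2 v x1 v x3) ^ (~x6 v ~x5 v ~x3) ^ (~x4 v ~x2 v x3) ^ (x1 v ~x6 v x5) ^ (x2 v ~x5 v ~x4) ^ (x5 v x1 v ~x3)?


Scan each clause for negated literals.
Clause 1: 1 negative; Clause 2: 0 negative; Clause 3: 3 negative; Clause 4: 2 negative; Clause 5: 1 negative; Clause 6: 2 negative; Clause 7: 1 negative.
Total negative literal occurrences = 10.

10


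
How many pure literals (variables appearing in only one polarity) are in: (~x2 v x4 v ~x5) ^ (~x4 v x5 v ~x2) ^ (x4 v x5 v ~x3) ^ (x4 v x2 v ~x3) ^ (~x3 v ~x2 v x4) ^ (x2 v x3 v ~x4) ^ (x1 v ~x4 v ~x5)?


A pure literal appears in only one polarity across all clauses.
Pure literals: x1 (positive only).
Count = 1.

1


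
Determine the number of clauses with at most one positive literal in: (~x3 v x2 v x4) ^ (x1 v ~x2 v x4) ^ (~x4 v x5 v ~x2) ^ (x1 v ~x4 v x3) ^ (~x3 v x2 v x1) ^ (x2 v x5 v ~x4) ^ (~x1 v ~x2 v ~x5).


A Horn clause has at most one positive literal.
Clause 1: 2 positive lit(s) -> not Horn
Clause 2: 2 positive lit(s) -> not Horn
Clause 3: 1 positive lit(s) -> Horn
Clause 4: 2 positive lit(s) -> not Horn
Clause 5: 2 positive lit(s) -> not Horn
Clause 6: 2 positive lit(s) -> not Horn
Clause 7: 0 positive lit(s) -> Horn
Total Horn clauses = 2.

2


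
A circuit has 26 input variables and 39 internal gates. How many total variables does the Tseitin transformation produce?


The Tseitin transformation introduces one auxiliary variable per gate.
Total variables = inputs + gates = 26 + 39 = 65.

65


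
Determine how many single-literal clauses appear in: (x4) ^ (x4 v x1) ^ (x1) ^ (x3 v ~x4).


A unit clause contains exactly one literal.
Unit clauses found: (x4), (x1).
Count = 2.

2


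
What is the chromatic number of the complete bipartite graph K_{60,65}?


K_{60,65} is bipartite by definition: the two parts are independent sets, with every edge crossing between them.
Color all vertices in one part with color 1 and all vertices in the other part with color 2.
Since the graph has at least one edge, one color does not suffice.
Chromatic number = 2.

2


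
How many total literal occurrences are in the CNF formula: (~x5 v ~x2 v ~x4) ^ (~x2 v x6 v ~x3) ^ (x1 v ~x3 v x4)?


Clause lengths: 3, 3, 3.
Sum = 3 + 3 + 3 = 9.

9


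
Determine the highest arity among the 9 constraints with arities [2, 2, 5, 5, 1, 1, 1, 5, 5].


The arities are: 2, 2, 5, 5, 1, 1, 1, 5, 5.
Scan for the maximum value.
Maximum arity = 5.

5


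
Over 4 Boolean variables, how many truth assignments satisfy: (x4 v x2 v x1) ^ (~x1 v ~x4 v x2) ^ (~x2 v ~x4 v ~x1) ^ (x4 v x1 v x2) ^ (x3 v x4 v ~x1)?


Enumerate all 16 truth assignments over 4 variables.
Test each against every clause.
Satisfying assignments found: 8.

8


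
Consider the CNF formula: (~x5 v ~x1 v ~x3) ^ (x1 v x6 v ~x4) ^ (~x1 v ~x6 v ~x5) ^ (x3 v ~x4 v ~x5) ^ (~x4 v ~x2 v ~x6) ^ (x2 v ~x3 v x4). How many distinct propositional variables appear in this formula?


Identify each distinct variable in the formula.
Variables found: x1, x2, x3, x4, x5, x6.
Total distinct variables = 6.

6


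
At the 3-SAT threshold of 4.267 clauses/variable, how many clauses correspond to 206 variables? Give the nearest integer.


The 3-SAT phase transition occurs at approximately 4.267 clauses per variable.
m = 4.267 * 206 = 879.002.
Rounded to nearest integer: 879.

879


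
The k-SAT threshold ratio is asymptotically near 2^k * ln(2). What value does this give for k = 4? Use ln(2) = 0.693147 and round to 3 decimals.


Using the asymptotic formula: threshold ~ 2^k * ln(2).
2^4 = 16.
16 * 0.693147 = 11.09.

11.09


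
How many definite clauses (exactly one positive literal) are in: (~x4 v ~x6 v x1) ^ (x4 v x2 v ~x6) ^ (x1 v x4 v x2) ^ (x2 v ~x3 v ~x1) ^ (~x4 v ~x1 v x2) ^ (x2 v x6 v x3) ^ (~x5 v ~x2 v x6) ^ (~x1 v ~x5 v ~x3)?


A definite clause has exactly one positive literal.
Clause 1: 1 positive -> definite
Clause 2: 2 positive -> not definite
Clause 3: 3 positive -> not definite
Clause 4: 1 positive -> definite
Clause 5: 1 positive -> definite
Clause 6: 3 positive -> not definite
Clause 7: 1 positive -> definite
Clause 8: 0 positive -> not definite
Definite clause count = 4.

4


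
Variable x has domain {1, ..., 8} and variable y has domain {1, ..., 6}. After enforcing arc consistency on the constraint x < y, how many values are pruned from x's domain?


For the constraint x < y, x needs a supporting value in y's domain.
x can be at most 5 (one less than y's maximum).
Valid x values from domain: 5 out of 8.
Pruned = 8 - 5 = 3.

3


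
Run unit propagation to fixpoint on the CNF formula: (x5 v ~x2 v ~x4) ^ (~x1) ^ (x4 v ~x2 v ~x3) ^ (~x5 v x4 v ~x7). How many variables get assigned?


Unit propagation repeatedly assigns the literal in any unit clause, then simplifies.
Assignments in order: x1 = F.
No further unit clauses remain.
Total variables assigned = 1.

1


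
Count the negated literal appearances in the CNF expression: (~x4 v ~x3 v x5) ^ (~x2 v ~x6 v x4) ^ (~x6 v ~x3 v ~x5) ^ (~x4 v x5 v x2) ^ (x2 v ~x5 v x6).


Scan each clause for negated literals.
Clause 1: 2 negative; Clause 2: 2 negative; Clause 3: 3 negative; Clause 4: 1 negative; Clause 5: 1 negative.
Total negative literal occurrences = 9.

9


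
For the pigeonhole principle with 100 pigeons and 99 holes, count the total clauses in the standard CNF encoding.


The PHP encoding has two parts:
1) At-least-one-hole clauses: 100 (one per pigeon, each with 99 literals).
2) At-most-one-pigeon-per-hole clauses: 99 holes * C(100,2) = 99 * 4950 = 490050.
Total clauses = 100 + 490050 = 490150.

490150


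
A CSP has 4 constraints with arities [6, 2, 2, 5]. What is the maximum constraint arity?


The arities are: 6, 2, 2, 5.
Scan for the maximum value.
Maximum arity = 6.

6


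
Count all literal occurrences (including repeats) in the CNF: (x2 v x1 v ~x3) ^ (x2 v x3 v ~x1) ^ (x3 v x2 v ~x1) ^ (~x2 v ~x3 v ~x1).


Clause lengths: 3, 3, 3, 3.
Sum = 3 + 3 + 3 + 3 = 12.

12


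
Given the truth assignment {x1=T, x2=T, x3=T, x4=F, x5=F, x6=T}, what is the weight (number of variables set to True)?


The weight is the number of variables assigned True.
True variables: x1, x2, x3, x6.
Weight = 4.

4


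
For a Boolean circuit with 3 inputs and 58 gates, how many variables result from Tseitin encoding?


The Tseitin transformation introduces one auxiliary variable per gate.
Total variables = inputs + gates = 3 + 58 = 61.

61


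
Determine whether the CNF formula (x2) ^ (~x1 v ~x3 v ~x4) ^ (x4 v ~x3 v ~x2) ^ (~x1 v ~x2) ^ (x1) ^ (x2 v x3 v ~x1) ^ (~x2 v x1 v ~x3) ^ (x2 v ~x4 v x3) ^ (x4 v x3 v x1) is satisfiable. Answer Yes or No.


Check all 16 possible truth assignments.
Number of satisfying assignments found: 0.
The formula is unsatisfiable.

No


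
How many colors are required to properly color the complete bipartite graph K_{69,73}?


K_{69,73} is bipartite by definition: the two parts are independent sets, with every edge crossing between them.
Color all vertices in one part with color 1 and all vertices in the other part with color 2.
Since the graph has at least one edge, one color does not suffice.
Chromatic number = 2.

2


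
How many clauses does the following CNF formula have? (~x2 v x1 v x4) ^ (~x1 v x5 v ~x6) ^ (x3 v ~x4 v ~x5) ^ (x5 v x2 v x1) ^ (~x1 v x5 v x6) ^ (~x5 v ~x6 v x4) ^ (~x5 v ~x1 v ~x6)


Each group enclosed in parentheses joined by ^ is one clause.
Counting the conjuncts: 7 clauses.

7


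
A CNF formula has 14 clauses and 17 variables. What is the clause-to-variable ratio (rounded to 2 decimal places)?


Clause-to-variable ratio = clauses / variables.
14 / 17 = 0.82.

0.82


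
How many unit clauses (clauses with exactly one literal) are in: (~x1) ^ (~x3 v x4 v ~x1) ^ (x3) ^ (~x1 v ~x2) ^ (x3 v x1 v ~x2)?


A unit clause contains exactly one literal.
Unit clauses found: (~x1), (x3).
Count = 2.

2


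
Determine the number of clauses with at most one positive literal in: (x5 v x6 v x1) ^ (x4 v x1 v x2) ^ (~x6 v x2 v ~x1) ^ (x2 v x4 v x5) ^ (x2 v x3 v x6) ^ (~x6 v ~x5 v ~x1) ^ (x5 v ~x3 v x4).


A Horn clause has at most one positive literal.
Clause 1: 3 positive lit(s) -> not Horn
Clause 2: 3 positive lit(s) -> not Horn
Clause 3: 1 positive lit(s) -> Horn
Clause 4: 3 positive lit(s) -> not Horn
Clause 5: 3 positive lit(s) -> not Horn
Clause 6: 0 positive lit(s) -> Horn
Clause 7: 2 positive lit(s) -> not Horn
Total Horn clauses = 2.

2


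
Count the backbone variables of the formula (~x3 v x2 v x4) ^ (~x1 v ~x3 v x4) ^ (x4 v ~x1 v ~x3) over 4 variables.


Find all satisfying assignments: 13 model(s).
Check which variables have the same value in every model.
No variable is fixed across all models.
Backbone size = 0.

0


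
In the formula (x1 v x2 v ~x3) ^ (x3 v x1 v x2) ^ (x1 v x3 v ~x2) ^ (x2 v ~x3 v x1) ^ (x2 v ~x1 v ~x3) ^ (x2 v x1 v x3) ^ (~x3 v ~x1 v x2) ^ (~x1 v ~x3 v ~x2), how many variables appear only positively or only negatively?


A pure literal appears in only one polarity across all clauses.
No pure literals found.
Count = 0.

0


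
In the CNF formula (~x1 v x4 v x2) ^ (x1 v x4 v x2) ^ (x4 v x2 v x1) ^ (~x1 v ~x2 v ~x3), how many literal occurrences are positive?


Scan each clause for unnegated literals.
Clause 1: 2 positive; Clause 2: 3 positive; Clause 3: 3 positive; Clause 4: 0 positive.
Total positive literal occurrences = 8.

8


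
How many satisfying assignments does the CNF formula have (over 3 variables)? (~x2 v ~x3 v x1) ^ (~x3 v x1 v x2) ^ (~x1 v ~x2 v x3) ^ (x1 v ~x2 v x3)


Enumerate all 8 truth assignments over 3 variables.
Test each against every clause.
Satisfying assignments found: 4.

4


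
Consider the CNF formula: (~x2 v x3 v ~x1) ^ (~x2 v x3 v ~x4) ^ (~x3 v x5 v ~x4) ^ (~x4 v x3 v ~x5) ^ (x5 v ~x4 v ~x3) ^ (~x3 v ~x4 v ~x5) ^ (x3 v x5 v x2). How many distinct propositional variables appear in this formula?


Identify each distinct variable in the formula.
Variables found: x1, x2, x3, x4, x5.
Total distinct variables = 5.

5


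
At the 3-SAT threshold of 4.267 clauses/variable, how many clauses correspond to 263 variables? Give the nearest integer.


The 3-SAT phase transition occurs at approximately 4.267 clauses per variable.
m = 4.267 * 263 = 1122.221.
Rounded to nearest integer: 1122.

1122


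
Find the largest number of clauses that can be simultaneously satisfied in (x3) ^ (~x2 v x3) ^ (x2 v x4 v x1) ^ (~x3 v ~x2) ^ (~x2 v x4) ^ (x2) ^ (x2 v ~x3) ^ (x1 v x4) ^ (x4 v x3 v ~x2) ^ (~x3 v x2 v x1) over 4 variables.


Enumerate all 16 truth assignments.
For each, count how many of the 10 clauses are satisfied.
The formula is not fully satisfiable, so the maximum is below 10.
Maximum simultaneously satisfiable clauses = 9.

9


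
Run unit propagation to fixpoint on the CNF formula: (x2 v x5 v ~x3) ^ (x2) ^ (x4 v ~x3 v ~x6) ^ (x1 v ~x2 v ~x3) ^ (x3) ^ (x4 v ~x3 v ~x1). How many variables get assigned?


Unit propagation repeatedly assigns the literal in any unit clause, then simplifies.
Assignments in order: x2 = T, x3 = T, x1 = T, x4 = T.
No further unit clauses remain.
Total variables assigned = 4.

4


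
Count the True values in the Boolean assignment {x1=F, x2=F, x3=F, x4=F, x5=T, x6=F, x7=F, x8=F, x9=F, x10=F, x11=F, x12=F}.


The weight is the number of variables assigned True.
True variables: x5.
Weight = 1.

1


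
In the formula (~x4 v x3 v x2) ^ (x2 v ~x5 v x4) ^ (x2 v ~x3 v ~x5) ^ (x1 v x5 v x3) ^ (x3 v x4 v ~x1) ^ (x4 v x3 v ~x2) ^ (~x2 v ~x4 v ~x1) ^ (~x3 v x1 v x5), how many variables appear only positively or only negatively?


A pure literal appears in only one polarity across all clauses.
No pure literals found.
Count = 0.

0


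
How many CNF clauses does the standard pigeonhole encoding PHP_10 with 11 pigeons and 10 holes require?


The PHP encoding has two parts:
1) At-least-one-hole clauses: 11 (one per pigeon, each with 10 literals).
2) At-most-one-pigeon-per-hole clauses: 10 holes * C(11,2) = 10 * 55 = 550.
Total clauses = 11 + 550 = 561.

561


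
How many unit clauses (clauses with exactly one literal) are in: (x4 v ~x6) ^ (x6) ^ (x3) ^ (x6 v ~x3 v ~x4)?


A unit clause contains exactly one literal.
Unit clauses found: (x6), (x3).
Count = 2.

2


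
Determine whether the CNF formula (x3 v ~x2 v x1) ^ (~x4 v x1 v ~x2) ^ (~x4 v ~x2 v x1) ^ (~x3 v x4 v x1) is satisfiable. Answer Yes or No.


Check all 16 possible truth assignments.
Number of satisfying assignments found: 11.
The formula is satisfiable.

Yes


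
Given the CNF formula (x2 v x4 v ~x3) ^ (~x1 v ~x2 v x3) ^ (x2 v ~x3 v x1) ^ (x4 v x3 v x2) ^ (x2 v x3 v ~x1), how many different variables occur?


Identify each distinct variable in the formula.
Variables found: x1, x2, x3, x4.
Total distinct variables = 4.

4


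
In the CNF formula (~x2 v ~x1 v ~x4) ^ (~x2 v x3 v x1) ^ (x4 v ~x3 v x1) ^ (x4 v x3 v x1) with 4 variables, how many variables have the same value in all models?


Find all satisfying assignments: 9 model(s).
Check which variables have the same value in every model.
No variable is fixed across all models.
Backbone size = 0.

0


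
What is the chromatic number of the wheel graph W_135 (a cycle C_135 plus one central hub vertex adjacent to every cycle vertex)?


W_135 consists of the cycle C_135 together with a hub vertex adjacent to every cycle vertex.
The cycle C_135 needs 3 colors (odd cycle -> 3).
The hub is adjacent to every cycle vertex, so it must receive a new color distinct from all of them.
Chromatic number = 3 + 1 = 4.

4


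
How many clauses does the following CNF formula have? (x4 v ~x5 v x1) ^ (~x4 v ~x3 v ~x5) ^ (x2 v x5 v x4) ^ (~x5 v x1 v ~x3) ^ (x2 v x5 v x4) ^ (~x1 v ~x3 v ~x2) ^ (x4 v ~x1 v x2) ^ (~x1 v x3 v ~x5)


Each group enclosed in parentheses joined by ^ is one clause.
Counting the conjuncts: 8 clauses.

8


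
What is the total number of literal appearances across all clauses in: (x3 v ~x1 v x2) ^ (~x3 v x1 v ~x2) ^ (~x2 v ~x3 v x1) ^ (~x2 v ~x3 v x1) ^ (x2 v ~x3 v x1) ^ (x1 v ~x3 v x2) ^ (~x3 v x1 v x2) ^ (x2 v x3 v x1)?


Clause lengths: 3, 3, 3, 3, 3, 3, 3, 3.
Sum = 3 + 3 + 3 + 3 + 3 + 3 + 3 + 3 = 24.

24


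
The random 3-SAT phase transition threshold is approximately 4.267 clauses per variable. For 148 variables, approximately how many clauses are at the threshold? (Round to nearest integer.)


The 3-SAT phase transition occurs at approximately 4.267 clauses per variable.
m = 4.267 * 148 = 631.516.
Rounded to nearest integer: 632.

632


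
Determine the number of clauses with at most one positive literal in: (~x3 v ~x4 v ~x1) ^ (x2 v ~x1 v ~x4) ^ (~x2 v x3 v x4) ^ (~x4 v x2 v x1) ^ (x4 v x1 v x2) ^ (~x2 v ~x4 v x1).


A Horn clause has at most one positive literal.
Clause 1: 0 positive lit(s) -> Horn
Clause 2: 1 positive lit(s) -> Horn
Clause 3: 2 positive lit(s) -> not Horn
Clause 4: 2 positive lit(s) -> not Horn
Clause 5: 3 positive lit(s) -> not Horn
Clause 6: 1 positive lit(s) -> Horn
Total Horn clauses = 3.

3


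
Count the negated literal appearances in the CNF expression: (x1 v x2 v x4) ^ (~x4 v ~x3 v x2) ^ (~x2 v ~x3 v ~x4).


Scan each clause for negated literals.
Clause 1: 0 negative; Clause 2: 2 negative; Clause 3: 3 negative.
Total negative literal occurrences = 5.

5


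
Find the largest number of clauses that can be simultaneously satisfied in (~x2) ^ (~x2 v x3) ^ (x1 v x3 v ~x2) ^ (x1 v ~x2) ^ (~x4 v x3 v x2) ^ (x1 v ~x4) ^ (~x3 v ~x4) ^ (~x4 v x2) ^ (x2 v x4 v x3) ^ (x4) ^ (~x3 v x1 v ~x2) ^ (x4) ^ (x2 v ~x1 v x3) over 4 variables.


Enumerate all 16 truth assignments.
For each, count how many of the 13 clauses are satisfied.
The formula is not fully satisfiable, so the maximum is below 13.
Maximum simultaneously satisfiable clauses = 11.

11


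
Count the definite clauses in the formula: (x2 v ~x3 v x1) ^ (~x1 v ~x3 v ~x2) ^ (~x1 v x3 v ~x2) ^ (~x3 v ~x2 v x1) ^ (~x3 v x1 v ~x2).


A definite clause has exactly one positive literal.
Clause 1: 2 positive -> not definite
Clause 2: 0 positive -> not definite
Clause 3: 1 positive -> definite
Clause 4: 1 positive -> definite
Clause 5: 1 positive -> definite
Definite clause count = 3.

3


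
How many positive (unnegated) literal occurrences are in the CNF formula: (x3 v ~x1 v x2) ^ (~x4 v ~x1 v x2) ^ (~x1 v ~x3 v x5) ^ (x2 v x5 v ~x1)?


Scan each clause for unnegated literals.
Clause 1: 2 positive; Clause 2: 1 positive; Clause 3: 1 positive; Clause 4: 2 positive.
Total positive literal occurrences = 6.

6


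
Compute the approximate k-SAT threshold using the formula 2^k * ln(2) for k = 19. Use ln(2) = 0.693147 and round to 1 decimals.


Using the asymptotic formula: threshold ~ 2^k * ln(2).
2^19 = 524288.
524288 * 0.693147 = 363408.7.

363408.7


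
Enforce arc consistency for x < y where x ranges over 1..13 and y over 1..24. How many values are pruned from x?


For the constraint x < y, x needs a supporting value in y's domain.
x can be at most 23 (one less than y's maximum).
Valid x values from domain: 13 out of 13.
Pruned = 13 - 13 = 0.

0


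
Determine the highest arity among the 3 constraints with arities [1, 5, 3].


The arities are: 1, 5, 3.
Scan for the maximum value.
Maximum arity = 5.

5


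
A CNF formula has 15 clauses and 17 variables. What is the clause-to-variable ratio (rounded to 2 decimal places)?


Clause-to-variable ratio = clauses / variables.
15 / 17 = 0.88.

0.88


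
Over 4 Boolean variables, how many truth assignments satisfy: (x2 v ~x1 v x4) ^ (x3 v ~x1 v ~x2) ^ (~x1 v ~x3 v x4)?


Enumerate all 16 truth assignments over 4 variables.
Test each against every clause.
Satisfying assignments found: 11.

11


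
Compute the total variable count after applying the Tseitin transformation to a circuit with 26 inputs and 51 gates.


The Tseitin transformation introduces one auxiliary variable per gate.
Total variables = inputs + gates = 26 + 51 = 77.

77


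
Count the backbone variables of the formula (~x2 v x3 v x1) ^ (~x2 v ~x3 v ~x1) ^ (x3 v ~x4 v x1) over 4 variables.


Find all satisfying assignments: 11 model(s).
Check which variables have the same value in every model.
No variable is fixed across all models.
Backbone size = 0.

0


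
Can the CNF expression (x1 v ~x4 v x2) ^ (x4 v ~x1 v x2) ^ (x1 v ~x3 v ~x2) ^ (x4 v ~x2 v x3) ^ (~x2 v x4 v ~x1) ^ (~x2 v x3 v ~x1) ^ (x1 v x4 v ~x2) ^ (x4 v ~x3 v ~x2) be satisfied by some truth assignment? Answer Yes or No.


Check all 16 possible truth assignments.
Number of satisfying assignments found: 6.
The formula is satisfiable.

Yes


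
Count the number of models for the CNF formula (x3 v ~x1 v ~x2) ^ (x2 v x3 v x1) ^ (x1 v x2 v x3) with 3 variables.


Enumerate all 8 truth assignments over 3 variables.
Test each against every clause.
Satisfying assignments found: 6.

6


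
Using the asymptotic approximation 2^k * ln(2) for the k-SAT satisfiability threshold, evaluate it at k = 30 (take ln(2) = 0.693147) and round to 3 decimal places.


Using the asymptotic formula: threshold ~ 2^k * ln(2).
2^30 = 1073741824.
1073741824 * 0.693147 = 744260924.08.

744260924.08


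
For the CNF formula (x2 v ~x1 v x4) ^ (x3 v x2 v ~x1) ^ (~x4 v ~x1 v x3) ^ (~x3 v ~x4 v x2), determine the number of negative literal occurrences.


Scan each clause for negated literals.
Clause 1: 1 negative; Clause 2: 1 negative; Clause 3: 2 negative; Clause 4: 2 negative.
Total negative literal occurrences = 6.

6


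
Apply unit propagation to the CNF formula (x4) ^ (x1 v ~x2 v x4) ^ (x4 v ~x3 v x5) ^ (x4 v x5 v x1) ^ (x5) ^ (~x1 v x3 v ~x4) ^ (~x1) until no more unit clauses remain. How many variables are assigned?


Unit propagation repeatedly assigns the literal in any unit clause, then simplifies.
Assignments in order: x4 = T, x5 = T, x1 = F.
No further unit clauses remain.
Total variables assigned = 3.

3


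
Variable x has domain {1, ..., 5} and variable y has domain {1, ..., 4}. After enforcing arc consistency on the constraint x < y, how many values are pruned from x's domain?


For the constraint x < y, x needs a supporting value in y's domain.
x can be at most 3 (one less than y's maximum).
Valid x values from domain: 3 out of 5.
Pruned = 5 - 3 = 2.

2


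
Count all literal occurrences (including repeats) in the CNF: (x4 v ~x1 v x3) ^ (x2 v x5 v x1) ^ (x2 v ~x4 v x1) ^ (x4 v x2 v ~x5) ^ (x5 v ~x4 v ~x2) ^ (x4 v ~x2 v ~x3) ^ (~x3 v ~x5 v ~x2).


Clause lengths: 3, 3, 3, 3, 3, 3, 3.
Sum = 3 + 3 + 3 + 3 + 3 + 3 + 3 = 21.

21


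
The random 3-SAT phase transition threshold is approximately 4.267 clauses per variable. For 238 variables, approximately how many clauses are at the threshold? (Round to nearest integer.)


The 3-SAT phase transition occurs at approximately 4.267 clauses per variable.
m = 4.267 * 238 = 1015.546.
Rounded to nearest integer: 1016.

1016


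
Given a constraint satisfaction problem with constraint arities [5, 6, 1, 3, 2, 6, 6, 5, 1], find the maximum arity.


The arities are: 5, 6, 1, 3, 2, 6, 6, 5, 1.
Scan for the maximum value.
Maximum arity = 6.

6


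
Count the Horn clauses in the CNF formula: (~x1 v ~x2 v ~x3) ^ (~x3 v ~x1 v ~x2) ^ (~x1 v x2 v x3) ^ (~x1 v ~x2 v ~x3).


A Horn clause has at most one positive literal.
Clause 1: 0 positive lit(s) -> Horn
Clause 2: 0 positive lit(s) -> Horn
Clause 3: 2 positive lit(s) -> not Horn
Clause 4: 0 positive lit(s) -> Horn
Total Horn clauses = 3.

3


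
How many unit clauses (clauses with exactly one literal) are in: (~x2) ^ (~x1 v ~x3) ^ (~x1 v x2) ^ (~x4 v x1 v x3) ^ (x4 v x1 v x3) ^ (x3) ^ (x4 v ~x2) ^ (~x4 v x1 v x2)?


A unit clause contains exactly one literal.
Unit clauses found: (~x2), (x3).
Count = 2.

2


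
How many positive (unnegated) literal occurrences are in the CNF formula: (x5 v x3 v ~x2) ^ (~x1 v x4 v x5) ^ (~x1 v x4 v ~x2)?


Scan each clause for unnegated literals.
Clause 1: 2 positive; Clause 2: 2 positive; Clause 3: 1 positive.
Total positive literal occurrences = 5.

5


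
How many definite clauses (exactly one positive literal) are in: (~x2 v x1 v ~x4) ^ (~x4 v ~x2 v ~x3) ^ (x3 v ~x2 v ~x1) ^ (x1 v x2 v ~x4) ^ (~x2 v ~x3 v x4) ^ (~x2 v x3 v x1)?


A definite clause has exactly one positive literal.
Clause 1: 1 positive -> definite
Clause 2: 0 positive -> not definite
Clause 3: 1 positive -> definite
Clause 4: 2 positive -> not definite
Clause 5: 1 positive -> definite
Clause 6: 2 positive -> not definite
Definite clause count = 3.

3


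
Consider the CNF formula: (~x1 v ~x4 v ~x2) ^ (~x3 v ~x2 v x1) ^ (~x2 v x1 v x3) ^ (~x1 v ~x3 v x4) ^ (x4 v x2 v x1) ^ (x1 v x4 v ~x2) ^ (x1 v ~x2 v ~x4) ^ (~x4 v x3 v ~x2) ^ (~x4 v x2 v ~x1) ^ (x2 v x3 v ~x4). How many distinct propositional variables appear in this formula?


Identify each distinct variable in the formula.
Variables found: x1, x2, x3, x4.
Total distinct variables = 4.

4


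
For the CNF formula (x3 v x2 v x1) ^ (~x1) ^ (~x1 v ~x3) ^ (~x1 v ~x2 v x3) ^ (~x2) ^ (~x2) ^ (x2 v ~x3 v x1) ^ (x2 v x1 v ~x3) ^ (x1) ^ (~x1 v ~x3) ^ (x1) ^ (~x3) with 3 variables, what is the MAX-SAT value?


Enumerate all 8 truth assignments.
For each, count how many of the 12 clauses are satisfied.
The formula is not fully satisfiable, so the maximum is below 12.
Maximum simultaneously satisfiable clauses = 11.

11


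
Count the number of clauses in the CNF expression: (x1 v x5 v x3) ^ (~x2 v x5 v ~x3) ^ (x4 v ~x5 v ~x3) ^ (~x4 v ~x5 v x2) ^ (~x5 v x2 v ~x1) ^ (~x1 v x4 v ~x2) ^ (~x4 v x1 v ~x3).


Each group enclosed in parentheses joined by ^ is one clause.
Counting the conjuncts: 7 clauses.

7


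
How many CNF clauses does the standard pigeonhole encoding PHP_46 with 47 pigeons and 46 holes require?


The PHP encoding has two parts:
1) At-least-one-hole clauses: 47 (one per pigeon, each with 46 literals).
2) At-most-one-pigeon-per-hole clauses: 46 holes * C(47,2) = 46 * 1081 = 49726.
Total clauses = 47 + 49726 = 49773.

49773


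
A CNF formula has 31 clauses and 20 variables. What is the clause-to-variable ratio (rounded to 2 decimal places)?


Clause-to-variable ratio = clauses / variables.
31 / 20 = 1.55.

1.55


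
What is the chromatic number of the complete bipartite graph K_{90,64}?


K_{90,64} is bipartite by definition: the two parts are independent sets, with every edge crossing between them.
Color all vertices in one part with color 1 and all vertices in the other part with color 2.
Since the graph has at least one edge, one color does not suffice.
Chromatic number = 2.

2


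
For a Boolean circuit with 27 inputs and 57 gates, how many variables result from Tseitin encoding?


The Tseitin transformation introduces one auxiliary variable per gate.
Total variables = inputs + gates = 27 + 57 = 84.

84


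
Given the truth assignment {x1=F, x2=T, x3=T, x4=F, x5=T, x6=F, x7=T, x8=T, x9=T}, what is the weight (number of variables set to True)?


The weight is the number of variables assigned True.
True variables: x2, x3, x5, x7, x8, x9.
Weight = 6.

6


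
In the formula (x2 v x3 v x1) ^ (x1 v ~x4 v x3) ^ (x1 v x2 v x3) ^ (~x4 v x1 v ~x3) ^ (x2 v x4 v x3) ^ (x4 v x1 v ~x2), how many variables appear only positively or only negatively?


A pure literal appears in only one polarity across all clauses.
Pure literals: x1 (positive only).
Count = 1.

1


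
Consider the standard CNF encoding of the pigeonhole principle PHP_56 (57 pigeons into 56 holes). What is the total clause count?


The PHP encoding has two parts:
1) At-least-one-hole clauses: 57 (one per pigeon, each with 56 literals).
2) At-most-one-pigeon-per-hole clauses: 56 holes * C(57,2) = 56 * 1596 = 89376.
Total clauses = 57 + 89376 = 89433.

89433


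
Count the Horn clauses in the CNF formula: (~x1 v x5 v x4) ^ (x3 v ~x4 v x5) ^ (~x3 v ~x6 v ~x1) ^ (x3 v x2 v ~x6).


A Horn clause has at most one positive literal.
Clause 1: 2 positive lit(s) -> not Horn
Clause 2: 2 positive lit(s) -> not Horn
Clause 3: 0 positive lit(s) -> Horn
Clause 4: 2 positive lit(s) -> not Horn
Total Horn clauses = 1.

1


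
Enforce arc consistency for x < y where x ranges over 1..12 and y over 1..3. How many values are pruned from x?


For the constraint x < y, x needs a supporting value in y's domain.
x can be at most 2 (one less than y's maximum).
Valid x values from domain: 2 out of 12.
Pruned = 12 - 2 = 10.

10


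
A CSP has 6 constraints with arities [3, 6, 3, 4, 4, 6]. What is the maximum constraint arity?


The arities are: 3, 6, 3, 4, 4, 6.
Scan for the maximum value.
Maximum arity = 6.

6


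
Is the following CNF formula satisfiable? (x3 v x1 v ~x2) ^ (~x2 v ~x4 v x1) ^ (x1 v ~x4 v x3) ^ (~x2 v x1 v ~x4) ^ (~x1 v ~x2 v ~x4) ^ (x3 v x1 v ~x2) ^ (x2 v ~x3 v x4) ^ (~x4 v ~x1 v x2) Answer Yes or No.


Check all 16 possible truth assignments.
Number of satisfying assignments found: 6.
The formula is satisfiable.

Yes


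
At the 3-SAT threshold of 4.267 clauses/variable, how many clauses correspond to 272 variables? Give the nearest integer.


The 3-SAT phase transition occurs at approximately 4.267 clauses per variable.
m = 4.267 * 272 = 1160.624.
Rounded to nearest integer: 1161.

1161


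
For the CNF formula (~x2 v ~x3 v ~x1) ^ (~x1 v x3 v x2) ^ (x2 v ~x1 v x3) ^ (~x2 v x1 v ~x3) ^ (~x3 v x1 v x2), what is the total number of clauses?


Each group enclosed in parentheses joined by ^ is one clause.
Counting the conjuncts: 5 clauses.

5


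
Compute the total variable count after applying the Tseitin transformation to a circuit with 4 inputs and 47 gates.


The Tseitin transformation introduces one auxiliary variable per gate.
Total variables = inputs + gates = 4 + 47 = 51.

51


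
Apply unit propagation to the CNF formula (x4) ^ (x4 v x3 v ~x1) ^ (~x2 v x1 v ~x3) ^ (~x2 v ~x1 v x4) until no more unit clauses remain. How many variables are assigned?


Unit propagation repeatedly assigns the literal in any unit clause, then simplifies.
Assignments in order: x4 = T.
No further unit clauses remain.
Total variables assigned = 1.

1


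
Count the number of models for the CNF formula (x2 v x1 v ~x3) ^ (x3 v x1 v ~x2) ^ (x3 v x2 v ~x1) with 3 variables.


Enumerate all 8 truth assignments over 3 variables.
Test each against every clause.
Satisfying assignments found: 5.

5


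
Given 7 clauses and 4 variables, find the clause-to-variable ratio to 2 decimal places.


Clause-to-variable ratio = clauses / variables.
7 / 4 = 1.75.

1.75


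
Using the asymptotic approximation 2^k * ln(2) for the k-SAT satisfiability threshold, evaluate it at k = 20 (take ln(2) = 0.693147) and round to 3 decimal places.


Using the asymptotic formula: threshold ~ 2^k * ln(2).
2^20 = 1048576.
1048576 * 0.693147 = 726817.309.

726817.309
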